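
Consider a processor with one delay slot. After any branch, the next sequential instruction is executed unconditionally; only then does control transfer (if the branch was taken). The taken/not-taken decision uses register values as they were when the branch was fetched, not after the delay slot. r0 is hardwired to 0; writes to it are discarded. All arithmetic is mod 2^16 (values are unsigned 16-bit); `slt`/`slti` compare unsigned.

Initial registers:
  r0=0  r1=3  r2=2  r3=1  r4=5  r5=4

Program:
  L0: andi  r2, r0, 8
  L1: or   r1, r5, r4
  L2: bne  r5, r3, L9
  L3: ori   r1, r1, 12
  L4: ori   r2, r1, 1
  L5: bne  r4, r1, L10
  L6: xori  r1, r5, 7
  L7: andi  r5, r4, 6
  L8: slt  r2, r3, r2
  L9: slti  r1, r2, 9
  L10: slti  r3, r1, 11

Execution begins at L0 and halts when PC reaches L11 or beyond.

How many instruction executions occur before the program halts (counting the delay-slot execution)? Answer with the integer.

6

#0 andi  r2, r0, 8 ; 0/3/0/1/5/4
#1 or   r1, r5, r4 ; 0/5/0/1/5/4
#2 bne  r5, r3, L9 ; 0/5/0/1/5/4 ; →target
#3 ori   r1, r1, 12 ; 0/13/0/1/5/4
#9 slti  r1, r2, 9 ; 0/1/0/1/5/4
#10 slti  r3, r1, 11 ; 0/1/0/1/5/4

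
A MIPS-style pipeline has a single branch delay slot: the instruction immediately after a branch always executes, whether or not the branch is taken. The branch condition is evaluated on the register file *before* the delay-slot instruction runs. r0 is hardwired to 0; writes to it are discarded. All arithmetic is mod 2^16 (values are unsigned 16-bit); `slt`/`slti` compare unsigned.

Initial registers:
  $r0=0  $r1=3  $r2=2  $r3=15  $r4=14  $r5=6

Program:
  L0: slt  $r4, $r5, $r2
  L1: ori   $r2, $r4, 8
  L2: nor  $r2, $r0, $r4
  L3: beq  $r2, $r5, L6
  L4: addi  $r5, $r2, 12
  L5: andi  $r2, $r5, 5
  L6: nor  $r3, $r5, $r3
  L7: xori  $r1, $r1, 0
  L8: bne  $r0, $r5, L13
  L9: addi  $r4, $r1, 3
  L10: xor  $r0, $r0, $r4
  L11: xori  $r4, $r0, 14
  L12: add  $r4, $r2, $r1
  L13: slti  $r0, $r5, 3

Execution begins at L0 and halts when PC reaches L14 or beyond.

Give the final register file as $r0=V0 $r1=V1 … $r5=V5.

PC=0  slt  $r4, $r5, $r2     | $r0=0 $r1=3 $r2=2 $r3=15 $r4=0 $r5=6
PC=1  ori   $r2, $r4, 8      | $r0=0 $r1=3 $r2=8 $r3=15 $r4=0 $r5=6
PC=2  nor  $r2, $r0, $r4     | $r0=0 $r1=3 $r2=65535 $r3=15 $r4=0 $r5=6
PC=3  beq  $r2, $r5, L6      | $r0=0 $r1=3 $r2=65535 $r3=15 $r4=0 $r5=6  [not taken]
PC=4  addi  $r5, $r2, 12     | $r0=0 $r1=3 $r2=65535 $r3=15 $r4=0 $r5=11
PC=5  andi  $r2, $r5, 5      | $r0=0 $r1=3 $r2=1 $r3=15 $r4=0 $r5=11
PC=6  nor  $r3, $r5, $r3     | $r0=0 $r1=3 $r2=1 $r3=65520 $r4=0 $r5=11
PC=7  xori  $r1, $r1, 0      | $r0=0 $r1=3 $r2=1 $r3=65520 $r4=0 $r5=11
PC=8  bne  $r0, $r5, L13     | $r0=0 $r1=3 $r2=1 $r3=65520 $r4=0 $r5=11  [TAKEN]
PC=9  addi  $r4, $r1, 3      | $r0=0 $r1=3 $r2=1 $r3=65520 $r4=6 $r5=11
PC=13 slti  $r0, $r5, 3      | $r0=0 $r1=3 $r2=1 $r3=65520 $r4=6 $r5=11

$r0=0 $r1=3 $r2=1 $r3=65520 $r4=6 $r5=11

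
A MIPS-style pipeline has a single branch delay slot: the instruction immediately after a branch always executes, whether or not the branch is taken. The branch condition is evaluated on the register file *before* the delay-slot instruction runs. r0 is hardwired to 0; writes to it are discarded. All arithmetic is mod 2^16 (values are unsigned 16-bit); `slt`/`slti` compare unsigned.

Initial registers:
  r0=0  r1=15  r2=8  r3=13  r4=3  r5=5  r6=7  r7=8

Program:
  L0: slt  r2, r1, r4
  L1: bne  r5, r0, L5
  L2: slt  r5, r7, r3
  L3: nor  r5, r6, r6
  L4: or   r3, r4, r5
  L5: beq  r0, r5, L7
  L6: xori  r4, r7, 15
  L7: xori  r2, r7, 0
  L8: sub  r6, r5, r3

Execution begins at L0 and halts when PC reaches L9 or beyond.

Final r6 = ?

[0] slt  r2, r1, r4  →  {r0:0, r1:15, r2:0, r3:13, r4:3, r5:5, r6:7, r7:8}
[1] bne  r5, r0, L5  →  {r0:0, r1:15, r2:0, r3:13, r4:3, r5:5, r6:7, r7:8}  ⟨branch taken⟩
[2] slt  r5, r7, r3  →  {r0:0, r1:15, r2:0, r3:13, r4:3, r5:1, r6:7, r7:8}
[5] beq  r0, r5, L7  →  {r0:0, r1:15, r2:0, r3:13, r4:3, r5:1, r6:7, r7:8}  ⟨branch fallthrough⟩
[6] xori  r4, r7, 15  →  {r0:0, r1:15, r2:0, r3:13, r4:7, r5:1, r6:7, r7:8}
[7] xori  r2, r7, 0  →  {r0:0, r1:15, r2:8, r3:13, r4:7, r5:1, r6:7, r7:8}
[8] sub  r6, r5, r3  →  {r0:0, r1:15, r2:8, r3:13, r4:7, r5:1, r6:65524, r7:8}

65524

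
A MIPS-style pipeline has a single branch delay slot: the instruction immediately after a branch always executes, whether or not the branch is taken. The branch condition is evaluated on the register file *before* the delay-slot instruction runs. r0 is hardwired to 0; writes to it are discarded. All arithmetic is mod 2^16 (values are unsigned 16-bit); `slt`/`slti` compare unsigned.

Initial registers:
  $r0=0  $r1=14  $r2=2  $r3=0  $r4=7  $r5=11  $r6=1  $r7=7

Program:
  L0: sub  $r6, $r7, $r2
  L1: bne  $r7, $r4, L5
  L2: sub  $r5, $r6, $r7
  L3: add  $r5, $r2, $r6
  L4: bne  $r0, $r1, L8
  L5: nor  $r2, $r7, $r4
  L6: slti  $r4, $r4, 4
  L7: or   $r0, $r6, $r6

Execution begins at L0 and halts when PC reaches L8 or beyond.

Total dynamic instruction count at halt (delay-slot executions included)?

[0] sub  $r6, $r7, $r2  →  {$r0:0, $r1:14, $r2:2, $r3:0, $r4:7, $r5:11, $r6:5, $r7:7}
[1] bne  $r7, $r4, L5  →  {$r0:0, $r1:14, $r2:2, $r3:0, $r4:7, $r5:11, $r6:5, $r7:7}  ⟨branch fallthrough⟩
[2] sub  $r5, $r6, $r7  →  {$r0:0, $r1:14, $r2:2, $r3:0, $r4:7, $r5:65534, $r6:5, $r7:7}
[3] add  $r5, $r2, $r6  →  {$r0:0, $r1:14, $r2:2, $r3:0, $r4:7, $r5:7, $r6:5, $r7:7}
[4] bne  $r0, $r1, L8  →  {$r0:0, $r1:14, $r2:2, $r3:0, $r4:7, $r5:7, $r6:5, $r7:7}  ⟨branch taken⟩
[5] nor  $r2, $r7, $r4  →  {$r0:0, $r1:14, $r2:65528, $r3:0, $r4:7, $r5:7, $r6:5, $r7:7}

6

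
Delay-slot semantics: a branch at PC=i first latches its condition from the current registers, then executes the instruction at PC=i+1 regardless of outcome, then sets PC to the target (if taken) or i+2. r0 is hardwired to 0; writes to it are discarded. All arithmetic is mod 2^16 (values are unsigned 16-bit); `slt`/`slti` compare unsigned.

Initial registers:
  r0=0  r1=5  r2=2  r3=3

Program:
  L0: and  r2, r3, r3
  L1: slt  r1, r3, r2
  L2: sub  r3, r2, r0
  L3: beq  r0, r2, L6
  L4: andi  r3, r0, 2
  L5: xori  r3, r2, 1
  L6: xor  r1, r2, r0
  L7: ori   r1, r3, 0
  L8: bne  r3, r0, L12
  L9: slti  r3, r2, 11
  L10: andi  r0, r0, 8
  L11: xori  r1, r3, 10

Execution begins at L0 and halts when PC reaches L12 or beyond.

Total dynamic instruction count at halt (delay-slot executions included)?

[0] and  r2, r3, r3  →  {r0:0, r1:5, r2:3, r3:3}
[1] slt  r1, r3, r2  →  {r0:0, r1:0, r2:3, r3:3}
[2] sub  r3, r2, r0  →  {r0:0, r1:0, r2:3, r3:3}
[3] beq  r0, r2, L6  →  {r0:0, r1:0, r2:3, r3:3}  ⟨branch fallthrough⟩
[4] andi  r3, r0, 2  →  {r0:0, r1:0, r2:3, r3:0}
[5] xori  r3, r2, 1  →  {r0:0, r1:0, r2:3, r3:2}
[6] xor  r1, r2, r0  →  {r0:0, r1:3, r2:3, r3:2}
[7] ori   r1, r3, 0  →  {r0:0, r1:2, r2:3, r3:2}
[8] bne  r3, r0, L12  →  {r0:0, r1:2, r2:3, r3:2}  ⟨branch taken⟩
[9] slti  r3, r2, 11  →  {r0:0, r1:2, r2:3, r3:1}

10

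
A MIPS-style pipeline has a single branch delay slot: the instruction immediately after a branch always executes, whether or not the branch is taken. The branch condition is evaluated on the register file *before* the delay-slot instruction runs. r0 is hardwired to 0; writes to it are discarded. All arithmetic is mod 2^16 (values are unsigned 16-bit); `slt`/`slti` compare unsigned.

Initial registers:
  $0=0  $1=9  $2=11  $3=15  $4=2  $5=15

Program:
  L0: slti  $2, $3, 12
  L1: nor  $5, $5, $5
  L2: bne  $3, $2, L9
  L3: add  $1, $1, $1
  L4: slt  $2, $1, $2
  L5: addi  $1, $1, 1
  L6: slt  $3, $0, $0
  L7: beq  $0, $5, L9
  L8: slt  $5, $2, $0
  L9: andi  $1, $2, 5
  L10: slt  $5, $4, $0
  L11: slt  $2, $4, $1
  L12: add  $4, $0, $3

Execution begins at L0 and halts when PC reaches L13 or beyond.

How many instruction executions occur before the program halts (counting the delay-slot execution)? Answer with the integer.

8

PC=0  slti  $2, $3, 12       | $0=0 $1=9 $2=0 $3=15 $4=2 $5=15
PC=1  nor  $5, $5, $5        | $0=0 $1=9 $2=0 $3=15 $4=2 $5=65520
PC=2  bne  $3, $2, L9        | $0=0 $1=9 $2=0 $3=15 $4=2 $5=65520  [TAKEN]
PC=3  add  $1, $1, $1        | $0=0 $1=18 $2=0 $3=15 $4=2 $5=65520
PC=9  andi  $1, $2, 5        | $0=0 $1=0 $2=0 $3=15 $4=2 $5=65520
PC=10 slt  $5, $4, $0        | $0=0 $1=0 $2=0 $3=15 $4=2 $5=0
PC=11 slt  $2, $4, $1        | $0=0 $1=0 $2=0 $3=15 $4=2 $5=0
PC=12 add  $4, $0, $3        | $0=0 $1=0 $2=0 $3=15 $4=15 $5=0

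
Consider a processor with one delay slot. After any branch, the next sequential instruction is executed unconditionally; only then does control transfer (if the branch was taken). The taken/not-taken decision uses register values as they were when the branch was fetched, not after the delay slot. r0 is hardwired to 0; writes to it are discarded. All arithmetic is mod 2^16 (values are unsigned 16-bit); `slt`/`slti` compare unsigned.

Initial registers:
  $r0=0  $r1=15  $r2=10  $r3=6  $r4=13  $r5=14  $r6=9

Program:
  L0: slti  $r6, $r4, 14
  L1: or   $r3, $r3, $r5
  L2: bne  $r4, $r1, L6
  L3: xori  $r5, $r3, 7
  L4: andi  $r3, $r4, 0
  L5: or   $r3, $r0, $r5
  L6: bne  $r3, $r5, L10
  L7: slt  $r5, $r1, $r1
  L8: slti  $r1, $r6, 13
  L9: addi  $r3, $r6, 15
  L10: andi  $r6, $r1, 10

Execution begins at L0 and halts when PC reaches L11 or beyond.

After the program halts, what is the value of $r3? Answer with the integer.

[0] slti  $r6, $r4, 14  →  {$r0:0, $r1:15, $r2:10, $r3:6, $r4:13, $r5:14, $r6:1}
[1] or   $r3, $r3, $r5  →  {$r0:0, $r1:15, $r2:10, $r3:14, $r4:13, $r5:14, $r6:1}
[2] bne  $r4, $r1, L6  →  {$r0:0, $r1:15, $r2:10, $r3:14, $r4:13, $r5:14, $r6:1}  ⟨branch taken⟩
[3] xori  $r5, $r3, 7  →  {$r0:0, $r1:15, $r2:10, $r3:14, $r4:13, $r5:9, $r6:1}
[6] bne  $r3, $r5, L10  →  {$r0:0, $r1:15, $r2:10, $r3:14, $r4:13, $r5:9, $r6:1}  ⟨branch taken⟩
[7] slt  $r5, $r1, $r1  →  {$r0:0, $r1:15, $r2:10, $r3:14, $r4:13, $r5:0, $r6:1}
[10] andi  $r6, $r1, 10  →  {$r0:0, $r1:15, $r2:10, $r3:14, $r4:13, $r5:0, $r6:10}

14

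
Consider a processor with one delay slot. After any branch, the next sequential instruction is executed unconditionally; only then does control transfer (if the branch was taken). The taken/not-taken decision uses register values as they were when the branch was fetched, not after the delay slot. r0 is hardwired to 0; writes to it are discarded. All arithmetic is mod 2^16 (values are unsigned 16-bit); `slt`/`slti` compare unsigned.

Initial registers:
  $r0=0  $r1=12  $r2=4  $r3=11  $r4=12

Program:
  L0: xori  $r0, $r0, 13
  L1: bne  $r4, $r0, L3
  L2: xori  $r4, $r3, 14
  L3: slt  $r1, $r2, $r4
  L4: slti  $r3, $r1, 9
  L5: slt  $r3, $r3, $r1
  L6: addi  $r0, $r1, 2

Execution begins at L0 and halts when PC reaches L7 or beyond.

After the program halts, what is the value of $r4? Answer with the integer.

5

  step pc=0: xori  $r0, $r0, 13  regs=(0,12,4,11,12)
  step pc=1: bne  $r4, $r0, L3  cond=T  regs=(0,12,4,11,12)
  step pc=2: xori  $r4, $r3, 14  regs=(0,12,4,11,5)
  step pc=3: slt  $r1, $r2, $r4  regs=(0,1,4,11,5)
  step pc=4: slti  $r3, $r1, 9  regs=(0,1,4,1,5)
  step pc=5: slt  $r3, $r3, $r1  regs=(0,1,4,0,5)
  step pc=6: addi  $r0, $r1, 2  regs=(0,1,4,0,5)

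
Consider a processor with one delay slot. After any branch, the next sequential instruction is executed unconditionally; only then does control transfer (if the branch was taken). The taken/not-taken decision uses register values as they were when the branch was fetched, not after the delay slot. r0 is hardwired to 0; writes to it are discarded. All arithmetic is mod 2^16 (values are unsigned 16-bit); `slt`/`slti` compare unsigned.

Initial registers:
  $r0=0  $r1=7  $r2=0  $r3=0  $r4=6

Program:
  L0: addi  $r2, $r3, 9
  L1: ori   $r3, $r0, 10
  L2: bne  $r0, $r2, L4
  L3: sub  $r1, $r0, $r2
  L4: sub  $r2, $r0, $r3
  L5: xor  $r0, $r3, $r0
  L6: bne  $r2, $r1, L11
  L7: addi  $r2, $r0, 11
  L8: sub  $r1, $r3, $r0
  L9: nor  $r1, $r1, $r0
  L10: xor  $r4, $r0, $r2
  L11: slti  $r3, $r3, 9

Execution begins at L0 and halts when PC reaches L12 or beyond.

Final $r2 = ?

PC=0  addi  $r2, $r3, 9      | $r0=0 $r1=7 $r2=9 $r3=0 $r4=6
PC=1  ori   $r3, $r0, 10     | $r0=0 $r1=7 $r2=9 $r3=10 $r4=6
PC=2  bne  $r0, $r2, L4      | $r0=0 $r1=7 $r2=9 $r3=10 $r4=6  [TAKEN]
PC=3  sub  $r1, $r0, $r2     | $r0=0 $r1=65527 $r2=9 $r3=10 $r4=6
PC=4  sub  $r2, $r0, $r3     | $r0=0 $r1=65527 $r2=65526 $r3=10 $r4=6
PC=5  xor  $r0, $r3, $r0     | $r0=0 $r1=65527 $r2=65526 $r3=10 $r4=6
PC=6  bne  $r2, $r1, L11     | $r0=0 $r1=65527 $r2=65526 $r3=10 $r4=6  [TAKEN]
PC=7  addi  $r2, $r0, 11     | $r0=0 $r1=65527 $r2=11 $r3=10 $r4=6
PC=11 slti  $r3, $r3, 9      | $r0=0 $r1=65527 $r2=11 $r3=0 $r4=6

11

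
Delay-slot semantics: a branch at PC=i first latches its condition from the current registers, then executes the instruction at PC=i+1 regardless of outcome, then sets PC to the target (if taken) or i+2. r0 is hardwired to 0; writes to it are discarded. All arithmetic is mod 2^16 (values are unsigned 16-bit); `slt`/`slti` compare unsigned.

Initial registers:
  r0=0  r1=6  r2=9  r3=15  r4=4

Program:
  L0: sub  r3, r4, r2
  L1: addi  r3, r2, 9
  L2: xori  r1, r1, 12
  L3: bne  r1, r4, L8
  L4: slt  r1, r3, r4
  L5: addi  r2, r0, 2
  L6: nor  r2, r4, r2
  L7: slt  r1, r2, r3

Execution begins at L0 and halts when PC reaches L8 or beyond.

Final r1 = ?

[0] sub  r3, r4, r2  →  {r0:0, r1:6, r2:9, r3:65531, r4:4}
[1] addi  r3, r2, 9  →  {r0:0, r1:6, r2:9, r3:18, r4:4}
[2] xori  r1, r1, 12  →  {r0:0, r1:10, r2:9, r3:18, r4:4}
[3] bne  r1, r4, L8  →  {r0:0, r1:10, r2:9, r3:18, r4:4}  ⟨branch taken⟩
[4] slt  r1, r3, r4  →  {r0:0, r1:0, r2:9, r3:18, r4:4}

0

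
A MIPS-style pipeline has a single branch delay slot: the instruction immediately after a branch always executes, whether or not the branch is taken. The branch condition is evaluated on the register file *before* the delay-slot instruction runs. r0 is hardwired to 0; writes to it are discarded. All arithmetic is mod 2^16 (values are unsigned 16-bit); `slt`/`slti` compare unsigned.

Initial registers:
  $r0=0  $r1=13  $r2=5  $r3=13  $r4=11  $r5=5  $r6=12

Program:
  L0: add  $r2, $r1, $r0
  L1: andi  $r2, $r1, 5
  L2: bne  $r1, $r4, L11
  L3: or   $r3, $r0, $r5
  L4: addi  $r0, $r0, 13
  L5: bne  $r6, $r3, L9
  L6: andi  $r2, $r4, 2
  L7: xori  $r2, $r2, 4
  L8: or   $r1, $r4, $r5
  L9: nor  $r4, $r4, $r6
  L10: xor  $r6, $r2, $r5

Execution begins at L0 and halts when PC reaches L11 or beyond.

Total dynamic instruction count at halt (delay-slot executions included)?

[0] add  $r2, $r1, $r0  →  {$r0:0, $r1:13, $r2:13, $r3:13, $r4:11, $r5:5, $r6:12}
[1] andi  $r2, $r1, 5  →  {$r0:0, $r1:13, $r2:5, $r3:13, $r4:11, $r5:5, $r6:12}
[2] bne  $r1, $r4, L11  →  {$r0:0, $r1:13, $r2:5, $r3:13, $r4:11, $r5:5, $r6:12}  ⟨branch taken⟩
[3] or   $r3, $r0, $r5  →  {$r0:0, $r1:13, $r2:5, $r3:5, $r4:11, $r5:5, $r6:12}

4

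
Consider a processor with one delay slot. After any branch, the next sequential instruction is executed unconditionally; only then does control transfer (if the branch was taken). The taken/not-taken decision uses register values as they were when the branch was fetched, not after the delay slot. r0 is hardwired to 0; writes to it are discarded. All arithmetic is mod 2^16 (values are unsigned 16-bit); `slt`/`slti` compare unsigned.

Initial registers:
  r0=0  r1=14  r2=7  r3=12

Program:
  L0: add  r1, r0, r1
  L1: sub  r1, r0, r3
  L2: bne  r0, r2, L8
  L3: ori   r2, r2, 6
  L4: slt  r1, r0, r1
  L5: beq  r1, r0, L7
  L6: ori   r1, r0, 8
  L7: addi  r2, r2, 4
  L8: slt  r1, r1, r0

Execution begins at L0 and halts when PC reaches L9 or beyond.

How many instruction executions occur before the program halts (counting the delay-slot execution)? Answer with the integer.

5

  step pc=0: add  r1, r0, r1  regs=(0,14,7,12)
  step pc=1: sub  r1, r0, r3  regs=(0,65524,7,12)
  step pc=2: bne  r0, r2, L8  cond=T  regs=(0,65524,7,12)
  step pc=3: ori   r2, r2, 6  regs=(0,65524,7,12)
  step pc=8: slt  r1, r1, r0  regs=(0,0,7,12)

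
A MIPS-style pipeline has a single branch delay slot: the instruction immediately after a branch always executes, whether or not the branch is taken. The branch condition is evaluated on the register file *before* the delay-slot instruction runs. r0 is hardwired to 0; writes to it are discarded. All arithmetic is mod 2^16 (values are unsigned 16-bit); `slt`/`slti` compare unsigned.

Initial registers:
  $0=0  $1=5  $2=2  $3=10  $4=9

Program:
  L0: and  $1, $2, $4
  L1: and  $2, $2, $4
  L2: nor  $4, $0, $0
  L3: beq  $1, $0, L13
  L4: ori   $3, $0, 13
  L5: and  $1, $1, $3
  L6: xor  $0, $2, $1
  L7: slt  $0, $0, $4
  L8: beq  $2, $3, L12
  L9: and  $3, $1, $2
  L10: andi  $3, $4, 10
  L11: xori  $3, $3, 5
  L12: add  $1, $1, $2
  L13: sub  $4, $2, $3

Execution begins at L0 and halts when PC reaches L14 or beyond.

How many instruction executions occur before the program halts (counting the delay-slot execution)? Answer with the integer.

PC=0  and  $1, $2, $4        | $0=0 $1=0 $2=2 $3=10 $4=9
PC=1  and  $2, $2, $4        | $0=0 $1=0 $2=0 $3=10 $4=9
PC=2  nor  $4, $0, $0        | $0=0 $1=0 $2=0 $3=10 $4=65535
PC=3  beq  $1, $0, L13       | $0=0 $1=0 $2=0 $3=10 $4=65535  [TAKEN]
PC=4  ori   $3, $0, 13       | $0=0 $1=0 $2=0 $3=13 $4=65535
PC=13 sub  $4, $2, $3        | $0=0 $1=0 $2=0 $3=13 $4=65523

6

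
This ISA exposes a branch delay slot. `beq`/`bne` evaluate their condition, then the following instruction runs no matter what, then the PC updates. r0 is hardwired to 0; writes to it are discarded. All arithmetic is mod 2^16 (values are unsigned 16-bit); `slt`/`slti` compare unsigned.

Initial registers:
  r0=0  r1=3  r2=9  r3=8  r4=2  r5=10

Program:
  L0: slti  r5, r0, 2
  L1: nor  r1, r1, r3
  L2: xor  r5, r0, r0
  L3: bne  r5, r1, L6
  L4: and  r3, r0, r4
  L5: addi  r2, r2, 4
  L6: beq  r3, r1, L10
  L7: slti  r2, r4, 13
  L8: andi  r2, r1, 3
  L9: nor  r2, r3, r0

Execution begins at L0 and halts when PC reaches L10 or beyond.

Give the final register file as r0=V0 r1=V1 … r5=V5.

r0=0 r1=65524 r2=65535 r3=0 r4=2 r5=0

PC=0  slti  r5, r0, 2        | r0=0 r1=3 r2=9 r3=8 r4=2 r5=1
PC=1  nor  r1, r1, r3        | r0=0 r1=65524 r2=9 r3=8 r4=2 r5=1
PC=2  xor  r5, r0, r0        | r0=0 r1=65524 r2=9 r3=8 r4=2 r5=0
PC=3  bne  r5, r1, L6        | r0=0 r1=65524 r2=9 r3=8 r4=2 r5=0  [TAKEN]
PC=4  and  r3, r0, r4        | r0=0 r1=65524 r2=9 r3=0 r4=2 r5=0
PC=6  beq  r3, r1, L10       | r0=0 r1=65524 r2=9 r3=0 r4=2 r5=0  [not taken]
PC=7  slti  r2, r4, 13       | r0=0 r1=65524 r2=1 r3=0 r4=2 r5=0
PC=8  andi  r2, r1, 3        | r0=0 r1=65524 r2=0 r3=0 r4=2 r5=0
PC=9  nor  r2, r3, r0        | r0=0 r1=65524 r2=65535 r3=0 r4=2 r5=0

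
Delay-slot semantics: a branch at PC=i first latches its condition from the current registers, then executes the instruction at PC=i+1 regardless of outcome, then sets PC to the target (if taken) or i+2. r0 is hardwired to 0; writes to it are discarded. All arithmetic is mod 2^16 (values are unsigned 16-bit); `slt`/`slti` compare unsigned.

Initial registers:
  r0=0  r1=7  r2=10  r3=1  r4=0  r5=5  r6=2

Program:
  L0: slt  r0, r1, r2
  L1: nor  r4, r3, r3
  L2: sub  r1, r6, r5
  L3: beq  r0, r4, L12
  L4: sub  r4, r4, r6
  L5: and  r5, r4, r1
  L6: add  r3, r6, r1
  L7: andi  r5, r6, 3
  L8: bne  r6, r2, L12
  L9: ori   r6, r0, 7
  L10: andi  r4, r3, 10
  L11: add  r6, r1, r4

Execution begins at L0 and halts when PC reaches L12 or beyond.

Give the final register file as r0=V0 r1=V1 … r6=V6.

r0=0 r1=65533 r2=10 r3=65535 r4=65532 r5=2 r6=7

PC=0  slt  r0, r1, r2        | r0=0 r1=7 r2=10 r3=1 r4=0 r5=5 r6=2
PC=1  nor  r4, r3, r3        | r0=0 r1=7 r2=10 r3=1 r4=65534 r5=5 r6=2
PC=2  sub  r1, r6, r5        | r0=0 r1=65533 r2=10 r3=1 r4=65534 r5=5 r6=2
PC=3  beq  r0, r4, L12       | r0=0 r1=65533 r2=10 r3=1 r4=65534 r5=5 r6=2  [not taken]
PC=4  sub  r4, r4, r6        | r0=0 r1=65533 r2=10 r3=1 r4=65532 r5=5 r6=2
PC=5  and  r5, r4, r1        | r0=0 r1=65533 r2=10 r3=1 r4=65532 r5=65532 r6=2
PC=6  add  r3, r6, r1        | r0=0 r1=65533 r2=10 r3=65535 r4=65532 r5=65532 r6=2
PC=7  andi  r5, r6, 3        | r0=0 r1=65533 r2=10 r3=65535 r4=65532 r5=2 r6=2
PC=8  bne  r6, r2, L12       | r0=0 r1=65533 r2=10 r3=65535 r4=65532 r5=2 r6=2  [TAKEN]
PC=9  ori   r6, r0, 7        | r0=0 r1=65533 r2=10 r3=65535 r4=65532 r5=2 r6=7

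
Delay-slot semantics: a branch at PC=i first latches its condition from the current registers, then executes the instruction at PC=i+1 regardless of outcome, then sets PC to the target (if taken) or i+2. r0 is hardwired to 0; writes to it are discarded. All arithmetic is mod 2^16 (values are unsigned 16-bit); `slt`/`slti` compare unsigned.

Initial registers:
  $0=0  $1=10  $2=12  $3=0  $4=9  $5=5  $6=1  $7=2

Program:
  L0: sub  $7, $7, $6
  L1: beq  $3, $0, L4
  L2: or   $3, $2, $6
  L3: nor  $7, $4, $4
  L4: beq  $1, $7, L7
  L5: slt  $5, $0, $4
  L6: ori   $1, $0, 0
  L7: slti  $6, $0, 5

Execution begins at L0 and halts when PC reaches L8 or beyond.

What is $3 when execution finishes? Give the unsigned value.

13

PC=0  sub  $7, $7, $6        | $0=0 $1=10 $2=12 $3=0 $4=9 $5=5 $6=1 $7=1
PC=1  beq  $3, $0, L4        | $0=0 $1=10 $2=12 $3=0 $4=9 $5=5 $6=1 $7=1  [TAKEN]
PC=2  or   $3, $2, $6        | $0=0 $1=10 $2=12 $3=13 $4=9 $5=5 $6=1 $7=1
PC=4  beq  $1, $7, L7        | $0=0 $1=10 $2=12 $3=13 $4=9 $5=5 $6=1 $7=1  [not taken]
PC=5  slt  $5, $0, $4        | $0=0 $1=10 $2=12 $3=13 $4=9 $5=1 $6=1 $7=1
PC=6  ori   $1, $0, 0        | $0=0 $1=0 $2=12 $3=13 $4=9 $5=1 $6=1 $7=1
PC=7  slti  $6, $0, 5        | $0=0 $1=0 $2=12 $3=13 $4=9 $5=1 $6=1 $7=1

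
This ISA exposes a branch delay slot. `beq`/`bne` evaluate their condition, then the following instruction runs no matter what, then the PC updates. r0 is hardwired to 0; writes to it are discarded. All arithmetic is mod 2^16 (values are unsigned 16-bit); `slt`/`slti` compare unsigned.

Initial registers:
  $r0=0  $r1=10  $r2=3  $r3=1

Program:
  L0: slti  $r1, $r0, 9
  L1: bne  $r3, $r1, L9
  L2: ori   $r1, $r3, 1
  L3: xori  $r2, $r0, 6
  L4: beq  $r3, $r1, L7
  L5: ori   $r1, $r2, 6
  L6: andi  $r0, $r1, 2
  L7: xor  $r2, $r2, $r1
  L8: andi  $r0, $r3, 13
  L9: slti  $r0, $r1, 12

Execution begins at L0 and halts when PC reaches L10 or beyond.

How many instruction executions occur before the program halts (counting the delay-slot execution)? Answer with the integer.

[0] slti  $r1, $r0, 9  →  {$r0:0, $r1:1, $r2:3, $r3:1}
[1] bne  $r3, $r1, L9  →  {$r0:0, $r1:1, $r2:3, $r3:1}  ⟨branch fallthrough⟩
[2] ori   $r1, $r3, 1  →  {$r0:0, $r1:1, $r2:3, $r3:1}
[3] xori  $r2, $r0, 6  →  {$r0:0, $r1:1, $r2:6, $r3:1}
[4] beq  $r3, $r1, L7  →  {$r0:0, $r1:1, $r2:6, $r3:1}  ⟨branch taken⟩
[5] ori   $r1, $r2, 6  →  {$r0:0, $r1:6, $r2:6, $r3:1}
[7] xor  $r2, $r2, $r1  →  {$r0:0, $r1:6, $r2:0, $r3:1}
[8] andi  $r0, $r3, 13  →  {$r0:0, $r1:6, $r2:0, $r3:1}
[9] slti  $r0, $r1, 12  →  {$r0:0, $r1:6, $r2:0, $r3:1}

9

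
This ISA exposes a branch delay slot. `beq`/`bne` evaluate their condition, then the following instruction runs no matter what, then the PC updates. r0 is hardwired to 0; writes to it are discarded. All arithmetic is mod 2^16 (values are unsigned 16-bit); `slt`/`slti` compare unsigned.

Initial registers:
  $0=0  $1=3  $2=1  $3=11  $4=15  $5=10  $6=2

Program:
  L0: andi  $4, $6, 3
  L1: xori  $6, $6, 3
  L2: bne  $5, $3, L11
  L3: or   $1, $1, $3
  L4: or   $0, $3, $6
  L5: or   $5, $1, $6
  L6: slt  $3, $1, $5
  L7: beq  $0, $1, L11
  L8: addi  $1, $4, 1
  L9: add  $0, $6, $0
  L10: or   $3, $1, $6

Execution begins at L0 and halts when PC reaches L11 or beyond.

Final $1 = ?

  step pc=0: andi  $4, $6, 3  regs=(0,3,1,11,2,10,2)
  step pc=1: xori  $6, $6, 3  regs=(0,3,1,11,2,10,1)
  step pc=2: bne  $5, $3, L11  cond=T  regs=(0,3,1,11,2,10,1)
  step pc=3: or   $1, $1, $3  regs=(0,11,1,11,2,10,1)

11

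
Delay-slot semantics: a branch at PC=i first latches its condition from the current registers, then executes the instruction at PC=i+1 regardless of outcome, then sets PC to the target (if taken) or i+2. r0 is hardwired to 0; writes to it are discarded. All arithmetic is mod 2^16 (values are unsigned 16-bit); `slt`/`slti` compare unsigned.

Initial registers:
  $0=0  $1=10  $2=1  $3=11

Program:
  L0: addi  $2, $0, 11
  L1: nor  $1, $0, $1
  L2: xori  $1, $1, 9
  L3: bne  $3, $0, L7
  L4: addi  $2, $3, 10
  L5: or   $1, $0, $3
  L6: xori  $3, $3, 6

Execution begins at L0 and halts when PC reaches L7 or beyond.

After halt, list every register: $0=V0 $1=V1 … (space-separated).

#0 addi  $2, $0, 11 ; 0/10/11/11
#1 nor  $1, $0, $1 ; 0/65525/11/11
#2 xori  $1, $1, 9 ; 0/65532/11/11
#3 bne  $3, $0, L7 ; 0/65532/11/11 ; →target
#4 addi  $2, $3, 10 ; 0/65532/21/11

$0=0 $1=65532 $2=21 $3=11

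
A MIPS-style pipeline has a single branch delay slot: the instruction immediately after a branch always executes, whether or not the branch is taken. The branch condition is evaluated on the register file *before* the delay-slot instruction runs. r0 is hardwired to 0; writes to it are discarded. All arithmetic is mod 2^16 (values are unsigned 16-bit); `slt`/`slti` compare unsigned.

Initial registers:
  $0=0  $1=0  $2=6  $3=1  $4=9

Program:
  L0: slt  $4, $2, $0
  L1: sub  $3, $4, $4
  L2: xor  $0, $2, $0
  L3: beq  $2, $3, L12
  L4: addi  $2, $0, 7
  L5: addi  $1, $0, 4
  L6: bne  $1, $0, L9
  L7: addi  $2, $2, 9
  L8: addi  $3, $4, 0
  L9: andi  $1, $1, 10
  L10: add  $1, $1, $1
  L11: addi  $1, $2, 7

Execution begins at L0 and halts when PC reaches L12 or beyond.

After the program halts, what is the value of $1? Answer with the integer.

  step pc=0: slt  $4, $2, $0  regs=(0,0,6,1,0)
  step pc=1: sub  $3, $4, $4  regs=(0,0,6,0,0)
  step pc=2: xor  $0, $2, $0  regs=(0,0,6,0,0)
  step pc=3: beq  $2, $3, L12  cond=F  regs=(0,0,6,0,0)
  step pc=4: addi  $2, $0, 7  regs=(0,0,7,0,0)
  step pc=5: addi  $1, $0, 4  regs=(0,4,7,0,0)
  step pc=6: bne  $1, $0, L9  cond=T  regs=(0,4,7,0,0)
  step pc=7: addi  $2, $2, 9  regs=(0,4,16,0,0)
  step pc=9: andi  $1, $1, 10  regs=(0,0,16,0,0)
  step pc=10: add  $1, $1, $1  regs=(0,0,16,0,0)
  step pc=11: addi  $1, $2, 7  regs=(0,23,16,0,0)

23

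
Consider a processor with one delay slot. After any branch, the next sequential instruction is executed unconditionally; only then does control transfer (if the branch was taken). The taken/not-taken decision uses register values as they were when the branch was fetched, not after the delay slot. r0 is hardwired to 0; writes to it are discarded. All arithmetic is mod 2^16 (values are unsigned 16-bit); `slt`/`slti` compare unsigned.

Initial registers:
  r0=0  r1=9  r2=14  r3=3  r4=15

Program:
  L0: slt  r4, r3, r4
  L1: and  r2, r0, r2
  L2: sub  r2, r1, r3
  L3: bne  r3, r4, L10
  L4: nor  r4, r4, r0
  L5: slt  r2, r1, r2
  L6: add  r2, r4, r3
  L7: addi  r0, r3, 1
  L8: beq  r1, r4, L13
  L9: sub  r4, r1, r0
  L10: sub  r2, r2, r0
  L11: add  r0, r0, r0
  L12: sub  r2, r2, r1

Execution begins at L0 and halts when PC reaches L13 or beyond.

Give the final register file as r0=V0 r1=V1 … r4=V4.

PC=0  slt  r4, r3, r4        | r0=0 r1=9 r2=14 r3=3 r4=1
PC=1  and  r2, r0, r2        | r0=0 r1=9 r2=0 r3=3 r4=1
PC=2  sub  r2, r1, r3        | r0=0 r1=9 r2=6 r3=3 r4=1
PC=3  bne  r3, r4, L10       | r0=0 r1=9 r2=6 r3=3 r4=1  [TAKEN]
PC=4  nor  r4, r4, r0        | r0=0 r1=9 r2=6 r3=3 r4=65534
PC=10 sub  r2, r2, r0        | r0=0 r1=9 r2=6 r3=3 r4=65534
PC=11 add  r0, r0, r0        | r0=0 r1=9 r2=6 r3=3 r4=65534
PC=12 sub  r2, r2, r1        | r0=0 r1=9 r2=65533 r3=3 r4=65534

r0=0 r1=9 r2=65533 r3=3 r4=65534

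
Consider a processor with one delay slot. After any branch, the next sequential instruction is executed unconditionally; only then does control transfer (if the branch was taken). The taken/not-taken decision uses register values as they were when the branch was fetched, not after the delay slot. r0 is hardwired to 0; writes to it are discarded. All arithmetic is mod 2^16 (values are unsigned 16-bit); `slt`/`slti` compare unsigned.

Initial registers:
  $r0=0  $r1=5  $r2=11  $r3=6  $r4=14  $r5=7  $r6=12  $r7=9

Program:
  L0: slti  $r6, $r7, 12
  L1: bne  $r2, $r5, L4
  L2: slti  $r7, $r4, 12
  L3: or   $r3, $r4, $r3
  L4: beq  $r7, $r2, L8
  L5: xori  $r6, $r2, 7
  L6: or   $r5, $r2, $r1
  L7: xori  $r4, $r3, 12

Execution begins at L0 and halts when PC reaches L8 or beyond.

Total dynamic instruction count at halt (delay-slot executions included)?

  step pc=0: slti  $r6, $r7, 12  regs=(0,5,11,6,14,7,1,9)
  step pc=1: bne  $r2, $r5, L4  cond=T  regs=(0,5,11,6,14,7,1,9)
  step pc=2: slti  $r7, $r4, 12  regs=(0,5,11,6,14,7,1,0)
  step pc=4: beq  $r7, $r2, L8  cond=F  regs=(0,5,11,6,14,7,1,0)
  step pc=5: xori  $r6, $r2, 7  regs=(0,5,11,6,14,7,12,0)
  step pc=6: or   $r5, $r2, $r1  regs=(0,5,11,6,14,15,12,0)
  step pc=7: xori  $r4, $r3, 12  regs=(0,5,11,6,10,15,12,0)

7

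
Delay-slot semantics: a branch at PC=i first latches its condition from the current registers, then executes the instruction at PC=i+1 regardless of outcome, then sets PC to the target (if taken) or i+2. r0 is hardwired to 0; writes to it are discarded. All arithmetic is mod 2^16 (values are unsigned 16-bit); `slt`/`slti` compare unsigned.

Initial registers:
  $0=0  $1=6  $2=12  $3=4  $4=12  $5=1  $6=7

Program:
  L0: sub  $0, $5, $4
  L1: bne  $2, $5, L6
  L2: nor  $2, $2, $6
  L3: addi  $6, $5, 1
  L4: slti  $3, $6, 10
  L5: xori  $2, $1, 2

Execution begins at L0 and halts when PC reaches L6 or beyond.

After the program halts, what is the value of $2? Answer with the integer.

65520

#0 sub  $0, $5, $4 ; 0/6/12/4/12/1/7
#1 bne  $2, $5, L6 ; 0/6/12/4/12/1/7 ; →target
#2 nor  $2, $2, $6 ; 0/6/65520/4/12/1/7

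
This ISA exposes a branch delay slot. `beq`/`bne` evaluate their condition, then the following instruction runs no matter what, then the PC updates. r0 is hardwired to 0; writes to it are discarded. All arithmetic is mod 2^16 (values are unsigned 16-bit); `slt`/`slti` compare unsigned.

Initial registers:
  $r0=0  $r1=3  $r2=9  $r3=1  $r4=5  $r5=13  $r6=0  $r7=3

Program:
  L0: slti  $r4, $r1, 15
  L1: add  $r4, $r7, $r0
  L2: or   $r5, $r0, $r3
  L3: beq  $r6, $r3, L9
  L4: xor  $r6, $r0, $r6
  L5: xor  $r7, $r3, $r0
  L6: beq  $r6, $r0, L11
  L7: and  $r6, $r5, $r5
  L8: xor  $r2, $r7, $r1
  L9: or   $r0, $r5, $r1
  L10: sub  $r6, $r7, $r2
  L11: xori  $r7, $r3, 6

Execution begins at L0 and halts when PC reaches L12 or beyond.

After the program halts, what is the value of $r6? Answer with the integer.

1

  step pc=0: slti  $r4, $r1, 15  regs=(0,3,9,1,1,13,0,3)
  step pc=1: add  $r4, $r7, $r0  regs=(0,3,9,1,3,13,0,3)
  step pc=2: or   $r5, $r0, $r3  regs=(0,3,9,1,3,1,0,3)
  step pc=3: beq  $r6, $r3, L9  cond=F  regs=(0,3,9,1,3,1,0,3)
  step pc=4: xor  $r6, $r0, $r6  regs=(0,3,9,1,3,1,0,3)
  step pc=5: xor  $r7, $r3, $r0  regs=(0,3,9,1,3,1,0,1)
  step pc=6: beq  $r6, $r0, L11  cond=T  regs=(0,3,9,1,3,1,0,1)
  step pc=7: and  $r6, $r5, $r5  regs=(0,3,9,1,3,1,1,1)
  step pc=11: xori  $r7, $r3, 6  regs=(0,3,9,1,3,1,1,7)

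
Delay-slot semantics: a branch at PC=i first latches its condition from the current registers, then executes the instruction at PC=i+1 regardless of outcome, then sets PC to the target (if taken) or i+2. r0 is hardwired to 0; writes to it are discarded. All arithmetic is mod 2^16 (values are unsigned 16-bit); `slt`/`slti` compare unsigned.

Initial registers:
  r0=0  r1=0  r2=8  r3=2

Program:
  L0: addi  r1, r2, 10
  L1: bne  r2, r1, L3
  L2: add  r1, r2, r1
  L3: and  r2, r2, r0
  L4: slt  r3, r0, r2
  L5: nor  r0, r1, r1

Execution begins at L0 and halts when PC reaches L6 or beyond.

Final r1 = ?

26

  step pc=0: addi  r1, r2, 10  regs=(0,18,8,2)
  step pc=1: bne  r2, r1, L3  cond=T  regs=(0,18,8,2)
  step pc=2: add  r1, r2, r1  regs=(0,26,8,2)
  step pc=3: and  r2, r2, r0  regs=(0,26,0,2)
  step pc=4: slt  r3, r0, r2  regs=(0,26,0,0)
  step pc=5: nor  r0, r1, r1  regs=(0,26,0,0)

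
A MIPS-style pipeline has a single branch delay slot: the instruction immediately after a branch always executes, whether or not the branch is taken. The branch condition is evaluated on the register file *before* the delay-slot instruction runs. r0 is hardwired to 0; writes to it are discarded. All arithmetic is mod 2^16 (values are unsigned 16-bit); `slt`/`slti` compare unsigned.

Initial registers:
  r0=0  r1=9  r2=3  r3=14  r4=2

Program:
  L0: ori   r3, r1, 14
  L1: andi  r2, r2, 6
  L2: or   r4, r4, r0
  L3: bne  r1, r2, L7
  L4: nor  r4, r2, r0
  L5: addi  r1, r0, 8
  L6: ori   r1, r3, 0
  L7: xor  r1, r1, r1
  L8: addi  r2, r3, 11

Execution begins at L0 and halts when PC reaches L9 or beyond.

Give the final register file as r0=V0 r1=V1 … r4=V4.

r0=0 r1=0 r2=26 r3=15 r4=65533

  step pc=0: ori   r3, r1, 14  regs=(0,9,3,15,2)
  step pc=1: andi  r2, r2, 6  regs=(0,9,2,15,2)
  step pc=2: or   r4, r4, r0  regs=(0,9,2,15,2)
  step pc=3: bne  r1, r2, L7  cond=T  regs=(0,9,2,15,2)
  step pc=4: nor  r4, r2, r0  regs=(0,9,2,15,65533)
  step pc=7: xor  r1, r1, r1  regs=(0,0,2,15,65533)
  step pc=8: addi  r2, r3, 11  regs=(0,0,26,15,65533)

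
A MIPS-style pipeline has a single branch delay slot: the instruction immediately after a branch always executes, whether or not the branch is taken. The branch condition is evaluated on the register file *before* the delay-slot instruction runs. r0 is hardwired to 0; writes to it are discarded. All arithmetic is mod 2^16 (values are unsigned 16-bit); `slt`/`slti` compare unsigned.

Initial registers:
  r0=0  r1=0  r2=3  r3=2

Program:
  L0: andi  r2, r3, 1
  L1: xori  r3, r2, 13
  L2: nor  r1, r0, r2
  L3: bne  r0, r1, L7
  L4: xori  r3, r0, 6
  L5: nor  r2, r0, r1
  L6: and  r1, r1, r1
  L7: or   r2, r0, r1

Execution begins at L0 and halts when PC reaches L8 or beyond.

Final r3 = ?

6

#0 andi  r2, r3, 1 ; 0/0/0/2
#1 xori  r3, r2, 13 ; 0/0/0/13
#2 nor  r1, r0, r2 ; 0/65535/0/13
#3 bne  r0, r1, L7 ; 0/65535/0/13 ; →target
#4 xori  r3, r0, 6 ; 0/65535/0/6
#7 or   r2, r0, r1 ; 0/65535/65535/6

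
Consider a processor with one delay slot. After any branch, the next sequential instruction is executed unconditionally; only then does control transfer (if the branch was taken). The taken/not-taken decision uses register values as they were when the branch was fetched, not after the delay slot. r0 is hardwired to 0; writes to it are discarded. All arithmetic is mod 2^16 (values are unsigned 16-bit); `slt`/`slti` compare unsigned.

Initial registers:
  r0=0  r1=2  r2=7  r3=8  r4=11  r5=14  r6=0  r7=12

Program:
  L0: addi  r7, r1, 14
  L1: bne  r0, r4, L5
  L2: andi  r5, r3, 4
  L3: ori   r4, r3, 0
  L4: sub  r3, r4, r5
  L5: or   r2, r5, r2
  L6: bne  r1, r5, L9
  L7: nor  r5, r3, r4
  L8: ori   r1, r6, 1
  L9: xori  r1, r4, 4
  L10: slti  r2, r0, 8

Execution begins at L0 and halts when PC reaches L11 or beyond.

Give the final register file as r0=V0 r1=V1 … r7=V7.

[0] addi  r7, r1, 14  →  {r0:0, r1:2, r2:7, r3:8, r4:11, r5:14, r6:0, r7:16}
[1] bne  r0, r4, L5  →  {r0:0, r1:2, r2:7, r3:8, r4:11, r5:14, r6:0, r7:16}  ⟨branch taken⟩
[2] andi  r5, r3, 4  →  {r0:0, r1:2, r2:7, r3:8, r4:11, r5:0, r6:0, r7:16}
[5] or   r2, r5, r2  →  {r0:0, r1:2, r2:7, r3:8, r4:11, r5:0, r6:0, r7:16}
[6] bne  r1, r5, L9  →  {r0:0, r1:2, r2:7, r3:8, r4:11, r5:0, r6:0, r7:16}  ⟨branch taken⟩
[7] nor  r5, r3, r4  →  {r0:0, r1:2, r2:7, r3:8, r4:11, r5:65524, r6:0, r7:16}
[9] xori  r1, r4, 4  →  {r0:0, r1:15, r2:7, r3:8, r4:11, r5:65524, r6:0, r7:16}
[10] slti  r2, r0, 8  →  {r0:0, r1:15, r2:1, r3:8, r4:11, r5:65524, r6:0, r7:16}

r0=0 r1=15 r2=1 r3=8 r4=11 r5=65524 r6=0 r7=16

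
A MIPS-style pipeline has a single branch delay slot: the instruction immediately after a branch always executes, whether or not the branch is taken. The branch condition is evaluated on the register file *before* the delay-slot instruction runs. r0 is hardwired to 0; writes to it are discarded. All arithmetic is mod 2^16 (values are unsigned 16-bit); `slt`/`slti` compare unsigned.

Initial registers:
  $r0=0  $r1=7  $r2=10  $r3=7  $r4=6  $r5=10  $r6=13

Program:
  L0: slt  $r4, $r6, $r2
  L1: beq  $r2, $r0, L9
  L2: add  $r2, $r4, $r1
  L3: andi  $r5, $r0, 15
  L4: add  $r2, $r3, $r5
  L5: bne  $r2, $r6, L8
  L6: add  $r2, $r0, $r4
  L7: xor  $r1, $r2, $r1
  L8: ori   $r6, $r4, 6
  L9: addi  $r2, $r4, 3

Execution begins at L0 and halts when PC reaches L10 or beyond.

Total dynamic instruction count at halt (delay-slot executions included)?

[0] slt  $r4, $r6, $r2  →  {$r0:0, $r1:7, $r2:10, $r3:7, $r4:0, $r5:10, $r6:13}
[1] beq  $r2, $r0, L9  →  {$r0:0, $r1:7, $r2:10, $r3:7, $r4:0, $r5:10, $r6:13}  ⟨branch fallthrough⟩
[2] add  $r2, $r4, $r1  →  {$r0:0, $r1:7, $r2:7, $r3:7, $r4:0, $r5:10, $r6:13}
[3] andi  $r5, $r0, 15  →  {$r0:0, $r1:7, $r2:7, $r3:7, $r4:0, $r5:0, $r6:13}
[4] add  $r2, $r3, $r5  →  {$r0:0, $r1:7, $r2:7, $r3:7, $r4:0, $r5:0, $r6:13}
[5] bne  $r2, $r6, L8  →  {$r0:0, $r1:7, $r2:7, $r3:7, $r4:0, $r5:0, $r6:13}  ⟨branch taken⟩
[6] add  $r2, $r0, $r4  →  {$r0:0, $r1:7, $r2:0, $r3:7, $r4:0, $r5:0, $r6:13}
[8] ori   $r6, $r4, 6  →  {$r0:0, $r1:7, $r2:0, $r3:7, $r4:0, $r5:0, $r6:6}
[9] addi  $r2, $r4, 3  →  {$r0:0, $r1:7, $r2:3, $r3:7, $r4:0, $r5:0, $r6:6}

9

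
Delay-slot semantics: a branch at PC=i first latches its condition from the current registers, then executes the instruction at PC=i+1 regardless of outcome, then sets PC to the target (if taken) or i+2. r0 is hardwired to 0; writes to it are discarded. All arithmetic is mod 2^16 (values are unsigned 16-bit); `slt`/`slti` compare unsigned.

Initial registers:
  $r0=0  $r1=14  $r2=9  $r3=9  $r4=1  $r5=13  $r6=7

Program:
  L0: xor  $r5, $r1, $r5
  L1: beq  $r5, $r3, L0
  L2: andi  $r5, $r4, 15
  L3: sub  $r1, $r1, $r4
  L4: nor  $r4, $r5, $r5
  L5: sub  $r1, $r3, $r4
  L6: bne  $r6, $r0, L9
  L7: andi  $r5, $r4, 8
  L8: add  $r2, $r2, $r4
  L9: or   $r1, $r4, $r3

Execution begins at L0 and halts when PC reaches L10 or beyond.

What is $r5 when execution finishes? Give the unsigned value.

8

[0] xor  $r5, $r1, $r5  →  {$r0:0, $r1:14, $r2:9, $r3:9, $r4:1, $r5:3, $r6:7}
[1] beq  $r5, $r3, L0  →  {$r0:0, $r1:14, $r2:9, $r3:9, $r4:1, $r5:3, $r6:7}  ⟨branch fallthrough⟩
[2] andi  $r5, $r4, 15  →  {$r0:0, $r1:14, $r2:9, $r3:9, $r4:1, $r5:1, $r6:7}
[3] sub  $r1, $r1, $r4  →  {$r0:0, $r1:13, $r2:9, $r3:9, $r4:1, $r5:1, $r6:7}
[4] nor  $r4, $r5, $r5  →  {$r0:0, $r1:13, $r2:9, $r3:9, $r4:65534, $r5:1, $r6:7}
[5] sub  $r1, $r3, $r4  →  {$r0:0, $r1:11, $r2:9, $r3:9, $r4:65534, $r5:1, $r6:7}
[6] bne  $r6, $r0, L9  →  {$r0:0, $r1:11, $r2:9, $r3:9, $r4:65534, $r5:1, $r6:7}  ⟨branch taken⟩
[7] andi  $r5, $r4, 8  →  {$r0:0, $r1:11, $r2:9, $r3:9, $r4:65534, $r5:8, $r6:7}
[9] or   $r1, $r4, $r3  →  {$r0:0, $r1:65535, $r2:9, $r3:9, $r4:65534, $r5:8, $r6:7}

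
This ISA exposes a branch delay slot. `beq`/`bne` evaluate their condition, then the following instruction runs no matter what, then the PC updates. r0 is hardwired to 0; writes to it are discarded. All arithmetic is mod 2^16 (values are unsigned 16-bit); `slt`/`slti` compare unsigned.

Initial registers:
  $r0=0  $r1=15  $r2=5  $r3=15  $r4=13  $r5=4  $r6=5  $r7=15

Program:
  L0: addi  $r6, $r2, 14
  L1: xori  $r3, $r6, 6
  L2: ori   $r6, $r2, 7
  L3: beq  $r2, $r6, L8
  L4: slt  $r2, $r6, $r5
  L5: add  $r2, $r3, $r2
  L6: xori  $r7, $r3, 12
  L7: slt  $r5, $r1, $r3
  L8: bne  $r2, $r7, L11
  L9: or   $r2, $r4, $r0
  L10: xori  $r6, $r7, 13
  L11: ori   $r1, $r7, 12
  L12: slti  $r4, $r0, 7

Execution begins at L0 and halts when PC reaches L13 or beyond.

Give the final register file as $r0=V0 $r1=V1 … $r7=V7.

PC=0  addi  $r6, $r2, 14     | $r0=0 $r1=15 $r2=5 $r3=15 $r4=13 $r5=4 $r6=19 $r7=15
PC=1  xori  $r3, $r6, 6      | $r0=0 $r1=15 $r2=5 $r3=21 $r4=13 $r5=4 $r6=19 $r7=15
PC=2  ori   $r6, $r2, 7      | $r0=0 $r1=15 $r2=5 $r3=21 $r4=13 $r5=4 $r6=7 $r7=15
PC=3  beq  $r2, $r6, L8      | $r0=0 $r1=15 $r2=5 $r3=21 $r4=13 $r5=4 $r6=7 $r7=15  [not taken]
PC=4  slt  $r2, $r6, $r5     | $r0=0 $r1=15 $r2=0 $r3=21 $r4=13 $r5=4 $r6=7 $r7=15
PC=5  add  $r2, $r3, $r2     | $r0=0 $r1=15 $r2=21 $r3=21 $r4=13 $r5=4 $r6=7 $r7=15
PC=6  xori  $r7, $r3, 12     | $r0=0 $r1=15 $r2=21 $r3=21 $r4=13 $r5=4 $r6=7 $r7=25
PC=7  slt  $r5, $r1, $r3     | $r0=0 $r1=15 $r2=21 $r3=21 $r4=13 $r5=1 $r6=7 $r7=25
PC=8  bne  $r2, $r7, L11     | $r0=0 $r1=15 $r2=21 $r3=21 $r4=13 $r5=1 $r6=7 $r7=25  [TAKEN]
PC=9  or   $r2, $r4, $r0     | $r0=0 $r1=15 $r2=13 $r3=21 $r4=13 $r5=1 $r6=7 $r7=25
PC=11 ori   $r1, $r7, 12     | $r0=0 $r1=29 $r2=13 $r3=21 $r4=13 $r5=1 $r6=7 $r7=25
PC=12 slti  $r4, $r0, 7      | $r0=0 $r1=29 $r2=13 $r3=21 $r4=1 $r5=1 $r6=7 $r7=25

$r0=0 $r1=29 $r2=13 $r3=21 $r4=1 $r5=1 $r6=7 $r7=25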